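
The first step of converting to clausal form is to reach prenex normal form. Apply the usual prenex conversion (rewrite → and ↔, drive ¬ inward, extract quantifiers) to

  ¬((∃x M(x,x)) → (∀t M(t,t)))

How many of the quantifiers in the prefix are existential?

Rewrite implications/biconditionals: A → B as ¬A ∨ B.
  ¬(¬(∃x M(x,x)) ∨ (∀t M(t,t)))
Push ¬ through the quantifiers and connectives to reach negation normal form:
  (∃x M(x,x)) ∧ (∃t ¬M(t,t))
All bound variables are already distinct, so no renaming is needed.
Finally move all quantifiers to the prefix:
  ∃x ∃t (M(x,x) ∧ ¬M(t,t))
The prefix is ∃x ∃t: 0 universal, 2 existential.

2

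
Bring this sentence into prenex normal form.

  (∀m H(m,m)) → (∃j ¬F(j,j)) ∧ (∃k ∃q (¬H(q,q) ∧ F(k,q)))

Eliminate → and ↔ using ¬ and ∨.
  ¬(∀m H(m,m)) ∨ (∃j ¬F(j,j)) ∧ (∃k ∃q (¬H(q,q) ∧ F(k,q)))
Drive negations inward (¬∀x A ≡ ∃x ¬A, ¬∃x A ≡ ∀x ¬A, De Morgan for ∧/∨):
  (∃m ¬H(m,m)) ∨ (∃j ¬F(j,j)) ∧ (∃k ∃q (¬H(q,q) ∧ F(k,q)))
All bound variables are already distinct, so no renaming is needed.
Pull the quantifiers to the front (each side's bound variable is not free in the other side):
  ∃m ∃j ∃k ∃q (¬H(m,m) ∨ ¬F(j,j) ∧ ¬H(q,q) ∧ F(k,q))

∃m ∃j ∃k ∃q (¬H(m,m) ∨ ¬F(j,j) ∧ ¬H(q,q) ∧ F(k,q))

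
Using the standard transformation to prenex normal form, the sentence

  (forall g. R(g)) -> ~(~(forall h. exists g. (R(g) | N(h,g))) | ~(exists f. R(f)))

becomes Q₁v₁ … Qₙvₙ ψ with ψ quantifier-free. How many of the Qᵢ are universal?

Rewrite implications/biconditionals: A → B as ¬A ∨ B.
  ~(forall g. R(g)) | ~(~(forall h. exists g. (R(g) | N(h,g))) | ~(exists f. R(f)))
Drive negations inward (¬∀x A ≡ ∃x ¬A, ¬∃x A ≡ ∀x ¬A, De Morgan for ∧/∨):
  (exists g. ~R(g)) | (forall h. exists g. (R(g) | N(h,g))) & (exists f. R(f))
Standardize variables apart so no two quantifiers bind the same name: g↦v1.
  (exists g. ~R(g)) | (forall h. exists v1. (R(v1) | N(h,v1))) & (exists f. R(f))
Pull the quantifiers to the front (each side's bound variable is not free in the other side):
  exists g. forall h. exists v1. exists f. (~R(g) | (R(v1) | N(h,v1)) & R(f))
The prefix is exists g forall h exists v1 exists f: 1 universal, 3 existential.

1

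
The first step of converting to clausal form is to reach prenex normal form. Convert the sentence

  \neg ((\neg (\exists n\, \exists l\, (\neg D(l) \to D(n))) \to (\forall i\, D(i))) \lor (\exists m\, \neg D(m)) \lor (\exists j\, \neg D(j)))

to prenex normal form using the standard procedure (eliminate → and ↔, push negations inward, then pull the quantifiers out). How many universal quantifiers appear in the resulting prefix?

Eliminate → and ↔ using ¬ and ∨.
  \neg (\neg \neg (\exists n\, \exists l\, (\neg \neg D(l) \lor D(n))) \lor (\forall i\, D(i)) \lor (\exists m\, \neg D(m)) \lor (\exists j\, \neg D(j)))
Push ¬ through the quantifiers and connectives to reach negation normal form:
  (\forall n\, \forall l\, (\neg D(l) \land \neg D(n))) \land (\exists i\, \neg D(i)) \land (\forall m\, D(m)) \land (\forall j\, D(j))
Extract every quantifier outward, since the variables are now distinct and don't occur free across branches:
  \forall n\, \forall l\, \exists i\, \forall m\, \forall j\, (\neg D(l) \land \neg D(n) \land \neg D(i) \land D(m) \land D(j))
The prefix is \forall n \forall l \exists i \forall m \forall j: 4 universal, 1 existential.

4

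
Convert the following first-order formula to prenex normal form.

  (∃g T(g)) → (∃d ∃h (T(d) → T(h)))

Rewrite implications/biconditionals: A → B as ¬A ∨ B.
  ¬(∃g T(g)) ∨ (∃d ∃h (¬T(d) ∨ T(h)))
Move each ¬ inward, flipping quantifiers it crosses:
  (∀g ¬T(g)) ∨ (∃d ∃h (¬T(d) ∨ T(h)))
All bound variables are already distinct, so no renaming is needed.
Pull the quantifiers to the front (each side's bound variable is not free in the other side):
  ∀g ∃d ∃h (¬T(g) ∨ ¬T(d) ∨ T(h))

∀g ∃d ∃h (¬T(g) ∨ ¬T(d) ∨ T(h))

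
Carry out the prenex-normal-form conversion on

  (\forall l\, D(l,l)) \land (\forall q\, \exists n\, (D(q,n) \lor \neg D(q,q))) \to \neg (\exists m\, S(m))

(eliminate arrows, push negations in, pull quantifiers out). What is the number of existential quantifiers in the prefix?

First replace A → B with ¬A ∨ B.
  \neg ((\forall l\, D(l,l)) \land (\forall q\, \exists n\, (D(q,n) \lor \neg D(q,q)))) \lor \neg (\exists m\, S(m))
Push ¬ through the quantifiers and connectives to reach negation normal form:
  (\exists l\, \neg D(l,l)) \lor (\exists q\, \forall n\, (\neg D(q,n) \land D(q,q))) \lor (\forall m\, \neg S(m))
All bound variables are already distinct, so no renaming is needed.
Finally move all quantifiers to the prefix:
  \exists l\, \exists q\, \forall n\, \forall m\, (\neg D(l,l) \lor \neg D(q,n) \land D(q,q) \lor \neg S(m))
The prefix is \exists l \exists q \forall n \forall m: 2 universal, 2 existential.

2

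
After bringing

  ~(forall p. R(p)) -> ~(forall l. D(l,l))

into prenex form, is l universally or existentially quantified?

existential

Rewrite implications/biconditionals: A → B as ¬A ∨ B.
  ~~(forall p. R(p)) | ~(forall l. D(l,l))
Push ¬ through the quantifiers and connectives to reach negation normal form:
  (forall p. R(p)) | (exists l. ~D(l,l))
All bound variables are already distinct, so no renaming is needed.
Extract every quantifier outward, since the variables are now distinct and don't occur free across branches:
  forall p. exists l. (R(p) | ~D(l,l))
The quantifier forall l sits under an odd number of negations (counting the antecedent side of each →), so it flips to exists l.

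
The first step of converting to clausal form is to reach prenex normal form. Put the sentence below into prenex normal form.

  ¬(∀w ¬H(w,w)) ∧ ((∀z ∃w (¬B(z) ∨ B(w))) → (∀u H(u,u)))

∃w ∃z ∀y ∀u (H(w,w) ∧ (B(z) ∧ ¬B(y) ∨ H(u,u)))

Eliminate → and ↔ using ¬ and ∨.
  ¬(∀w ¬H(w,w)) ∧ (¬(∀z ∃w (¬B(z) ∨ B(w))) ∨ (∀u H(u,u)))
Move each ¬ inward, flipping quantifiers it crosses:
  (∃w H(w,w)) ∧ ((∃z ∀w (B(z) ∧ ¬B(w))) ∨ (∀u H(u,u)))
Standardize variables apart so no two quantifiers bind the same name: w↦y.
  (∃w H(w,w)) ∧ ((∃z ∀y (B(z) ∧ ¬B(y))) ∨ (∀u H(u,u)))
Pull the quantifiers to the front (each side's bound variable is not free in the other side):
  ∃w ∃z ∀y ∀u (H(w,w) ∧ (B(z) ∧ ¬B(y) ∨ H(u,u)))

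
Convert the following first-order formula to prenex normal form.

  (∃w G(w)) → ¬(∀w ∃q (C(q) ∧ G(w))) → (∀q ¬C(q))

∀w ∀u ∃q ∀w1 (¬G(w) ∨ C(q) ∧ G(u) ∨ ¬C(w1))

Rewrite implications/biconditionals: A → B as ¬A ∨ B.
  ¬(∃w G(w)) ∨ ¬¬(∀w ∃q (C(q) ∧ G(w))) ∨ (∀q ¬C(q))
Move each ¬ inward, flipping quantifiers it crosses:
  (∀w ¬G(w)) ∨ (∀w ∃q (C(q) ∧ G(w))) ∨ (∀q ¬C(q))
Give each quantifier a distinct variable: w↦u, q↦w1.
  (∀w ¬G(w)) ∨ (∀u ∃q (C(q) ∧ G(u))) ∨ (∀w1 ¬C(w1))
Extract every quantifier outward, since the variables are now distinct and don't occur free across branches:
  ∀w ∀u ∃q ∀w1 (¬G(w) ∨ C(q) ∧ G(u) ∨ ¬C(w1))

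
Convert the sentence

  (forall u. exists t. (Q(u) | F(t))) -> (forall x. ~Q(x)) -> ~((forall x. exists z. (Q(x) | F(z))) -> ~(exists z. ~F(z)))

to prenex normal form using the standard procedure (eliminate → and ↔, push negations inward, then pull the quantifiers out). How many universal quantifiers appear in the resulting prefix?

2

Rewrite implications/biconditionals: A → B as ¬A ∨ B.
  ~(forall u. exists t. (Q(u) | F(t))) | ~(forall x. ~Q(x)) | ~(~(forall x. exists z. (Q(x) | F(z))) | ~(exists z. ~F(z)))
Drive negations inward (¬∀x A ≡ ∃x ¬A, ¬∃x A ≡ ∀x ¬A, De Morgan for ∧/∨):
  (exists u. forall t. (~Q(u) & ~F(t))) | (exists x. Q(x)) | (forall x. exists z. (Q(x) | F(z))) & (exists z. ~F(z))
Give each quantifier a distinct variable: x↦b, z↦a.
  (exists u. forall t. (~Q(u) & ~F(t))) | (exists x. Q(x)) | (forall b. exists z. (Q(b) | F(z))) & (exists a. ~F(a))
Finally move all quantifiers to the prefix:
  exists u. forall t. exists x. forall b. exists z. exists a. (~Q(u) & ~F(t) | Q(x) | (Q(b) | F(z)) & ~F(a))
The prefix is exists u forall t exists x forall b exists z exists a: 2 universal, 4 existential.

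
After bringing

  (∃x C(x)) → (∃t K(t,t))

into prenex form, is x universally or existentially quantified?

universal

Rewrite implications/biconditionals: A → B as ¬A ∨ B.
  ¬(∃x C(x)) ∨ (∃t K(t,t))
Drive negations inward (¬∀x A ≡ ∃x ¬A, ¬∃x A ≡ ∀x ¬A, De Morgan for ∧/∨):
  (∀x ¬C(x)) ∨ (∃t K(t,t))
All bound variables are already distinct, so no renaming is needed.
Extract every quantifier outward, since the variables are now distinct and don't occur free across branches:
  ∀x ∃t (¬C(x) ∨ K(t,t))
The quantifier ∃x sits under an odd number of negations (counting the antecedent side of each →), so it flips to ∀x.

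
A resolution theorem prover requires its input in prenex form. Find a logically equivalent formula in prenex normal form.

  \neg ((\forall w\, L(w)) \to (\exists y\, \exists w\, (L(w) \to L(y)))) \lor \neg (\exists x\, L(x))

\forall w\, \forall y\, \forall p\, \forall x\, (L(w) \land L(p) \land \neg L(y) \lor \neg L(x))

Rewrite implications/biconditionals: A → B as ¬A ∨ B.
  \neg (\neg (\forall w\, L(w)) \lor (\exists y\, \exists w\, (\neg L(w) \lor L(y)))) \lor \neg (\exists x\, L(x))
Push ¬ through the quantifiers and connectives to reach negation normal form:
  (\forall w\, L(w)) \land (\forall y\, \forall w\, (L(w) \land \neg L(y))) \lor (\forall x\, \neg L(x))
Give each quantifier a distinct variable: w↦p.
  (\forall w\, L(w)) \land (\forall y\, \forall p\, (L(p) \land \neg L(y))) \lor (\forall x\, \neg L(x))
Extract every quantifier outward, since the variables are now distinct and don't occur free across branches:
  \forall w\, \forall y\, \forall p\, \forall x\, (L(w) \land L(p) \land \neg L(y) \lor \neg L(x))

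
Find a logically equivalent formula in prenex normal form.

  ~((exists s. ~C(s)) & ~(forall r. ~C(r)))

forall s. forall r. (C(s) | ~C(r))

Drive negations inward (¬∀x A ≡ ∃x ¬A, ¬∃x A ≡ ∀x ¬A, De Morgan for ∧/∨):
  (forall s. C(s)) | (forall r. ~C(r))
Finally move all quantifiers to the prefix:
  forall s. forall r. (C(s) | ~C(r))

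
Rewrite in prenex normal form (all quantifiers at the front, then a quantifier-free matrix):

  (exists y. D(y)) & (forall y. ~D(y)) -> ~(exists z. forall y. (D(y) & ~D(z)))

forall y. exists y1. forall z. exists c. (~D(y) | D(y1) | ~D(c) | D(z))

Eliminate → and ↔ using ¬ and ∨.
  ~((exists y. D(y)) & (forall y. ~D(y))) | ~(exists z. forall y. (D(y) & ~D(z)))
Push ¬ through the quantifiers and connectives to reach negation normal form:
  (forall y. ~D(y)) | (exists y. D(y)) | (forall z. exists y. (~D(y) | D(z)))
Rename bound variables to avoid capture: y↦y1, y↦c.
  (forall y. ~D(y)) | (exists y1. D(y1)) | (forall z. exists c. (~D(c) | D(z)))
Extract every quantifier outward, since the variables are now distinct and don't occur free across branches:
  forall y. exists y1. forall z. exists c. (~D(y) | D(y1) | ~D(c) | D(z))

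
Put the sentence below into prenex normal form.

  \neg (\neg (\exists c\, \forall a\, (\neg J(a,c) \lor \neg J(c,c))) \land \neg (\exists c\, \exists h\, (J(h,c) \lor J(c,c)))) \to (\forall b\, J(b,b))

Eliminate → and ↔ using ¬ and ∨.
  \neg \neg (\neg (\exists c\, \forall a\, (\neg J(a,c) \lor \neg J(c,c))) \land \neg (\exists c\, \exists h\, (J(h,c) \lor J(c,c)))) \lor (\forall b\, J(b,b))
Move each ¬ inward, flipping quantifiers it crosses:
  (\forall c\, \exists a\, (J(a,c) \land J(c,c))) \land (\forall c\, \forall h\, (\neg J(h,c) \land \neg J(c,c))) \lor (\forall b\, J(b,b))
Give each quantifier a distinct variable: c↦v1.
  (\forall c\, \exists a\, (J(a,c) \land J(c,c))) \land (\forall v1\, \forall h\, (\neg J(h,v1) \land \neg J(v1,v1))) \lor (\forall b\, J(b,b))
Pull the quantifiers to the front (each side's bound variable is not free in the other side):
  \forall c\, \exists a\, \forall v1\, \forall h\, \forall b\, (J(a,c) \land J(c,c) \land \neg J(h,v1) \land \neg J(v1,v1) \lor J(b,b))

\forall c\, \exists a\, \forall v1\, \forall h\, \forall b\, (J(a,c) \land J(c,c) \land \neg J(h,v1) \land \neg J(v1,v1) \lor J(b,b))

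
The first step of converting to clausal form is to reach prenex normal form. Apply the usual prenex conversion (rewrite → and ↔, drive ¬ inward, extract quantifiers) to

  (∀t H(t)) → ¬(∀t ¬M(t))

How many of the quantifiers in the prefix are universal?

0

Eliminate → and ↔ using ¬ and ∨.
  ¬(∀t H(t)) ∨ ¬(∀t ¬M(t))
Drive negations inward (¬∀x A ≡ ∃x ¬A, ¬∃x A ≡ ∀x ¬A, De Morgan for ∧/∨):
  (∃t ¬H(t)) ∨ (∃t M(t))
Give each quantifier a distinct variable: t↦z1.
  (∃t ¬H(t)) ∨ (∃z1 M(z1))
Pull the quantifiers to the front (each side's bound variable is not free in the other side):
  ∃t ∃z1 (¬H(t) ∨ M(z1))
The prefix is ∃t ∃z1: 0 universal, 2 existential.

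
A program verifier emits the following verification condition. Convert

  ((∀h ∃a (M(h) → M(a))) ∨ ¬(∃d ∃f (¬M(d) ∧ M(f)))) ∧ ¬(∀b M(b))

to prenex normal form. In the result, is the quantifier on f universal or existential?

universal

First replace A → B with ¬A ∨ B.
  ((∀h ∃a (¬M(h) ∨ M(a))) ∨ ¬(∃d ∃f (¬M(d) ∧ M(f)))) ∧ ¬(∀b M(b))
Move each ¬ inward, flipping quantifiers it crosses:
  ((∀h ∃a (¬M(h) ∨ M(a))) ∨ (∀d ∀f (M(d) ∨ ¬M(f)))) ∧ (∃b ¬M(b))
Extract every quantifier outward, since the variables are now distinct and don't occur free across branches:
  ∀h ∃a ∀d ∀f ∃b ((¬M(h) ∨ M(a) ∨ M(d) ∨ ¬M(f)) ∧ ¬M(b))
The quantifier ∃f sits under an odd number of negations (counting the antecedent side of each →), so it flips to ∀f.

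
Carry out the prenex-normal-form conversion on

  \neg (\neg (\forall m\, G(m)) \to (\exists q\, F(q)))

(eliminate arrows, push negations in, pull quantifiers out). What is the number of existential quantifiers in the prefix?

1

First replace A → B with ¬A ∨ B.
  \neg (\neg \neg (\forall m\, G(m)) \lor (\exists q\, F(q)))
Push ¬ through the quantifiers and connectives to reach negation normal form:
  (\exists m\, \neg G(m)) \land (\forall q\, \neg F(q))
All bound variables are already distinct, so no renaming is needed.
Finally move all quantifiers to the prefix:
  \exists m\, \forall q\, (\neg G(m) \land \neg F(q))
The prefix is \exists m \forall q: 1 universal, 1 existential.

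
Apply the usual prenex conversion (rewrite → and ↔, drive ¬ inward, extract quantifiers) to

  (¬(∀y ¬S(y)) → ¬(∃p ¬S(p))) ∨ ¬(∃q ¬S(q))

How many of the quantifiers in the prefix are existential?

0

Eliminate → and ↔ using ¬ and ∨.
  ¬¬(∀y ¬S(y)) ∨ ¬(∃p ¬S(p)) ∨ ¬(∃q ¬S(q))
Drive negations inward (¬∀x A ≡ ∃x ¬A, ¬∃x A ≡ ∀x ¬A, De Morgan for ∧/∨):
  (∀y ¬S(y)) ∨ (∀p S(p)) ∨ (∀q S(q))
Finally move all quantifiers to the prefix:
  ∀y ∀p ∀q (¬S(y) ∨ S(p) ∨ S(q))
The prefix is ∀y ∀p ∀q: 3 universal, 0 existential.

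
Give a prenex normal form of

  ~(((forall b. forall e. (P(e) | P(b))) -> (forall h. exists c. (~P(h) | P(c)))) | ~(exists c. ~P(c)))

forall b. forall e. exists h. forall c. exists w1. ((P(e) | P(b)) & P(h) & ~P(c) & ~P(w1))

Rewrite implications/biconditionals: A → B as ¬A ∨ B.
  ~(~(forall b. forall e. (P(e) | P(b))) | (forall h. exists c. (~P(h) | P(c))) | ~(exists c. ~P(c)))
Drive negations inward (¬∀x A ≡ ∃x ¬A, ¬∃x A ≡ ∀x ¬A, De Morgan for ∧/∨):
  (forall b. forall e. (P(e) | P(b))) & (exists h. forall c. (P(h) & ~P(c))) & (exists c. ~P(c))
Standardize variables apart so no two quantifiers bind the same name: c↦w1.
  (forall b. forall e. (P(e) | P(b))) & (exists h. forall c. (P(h) & ~P(c))) & (exists w1. ~P(w1))
Pull the quantifiers to the front (each side's bound variable is not free in the other side):
  forall b. forall e. exists h. forall c. exists w1. ((P(e) | P(b)) & P(h) & ~P(c) & ~P(w1))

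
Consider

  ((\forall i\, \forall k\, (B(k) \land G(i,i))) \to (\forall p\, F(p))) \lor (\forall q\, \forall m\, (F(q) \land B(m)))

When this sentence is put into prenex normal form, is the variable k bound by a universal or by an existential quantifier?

Eliminate → and ↔ using ¬ and ∨.
  \neg (\forall i\, \forall k\, (B(k) \land G(i,i))) \lor (\forall p\, F(p)) \lor (\forall q\, \forall m\, (F(q) \land B(m)))
Move each ¬ inward, flipping quantifiers it crosses:
  (\exists i\, \exists k\, (\neg B(k) \lor \neg G(i,i))) \lor (\forall p\, F(p)) \lor (\forall q\, \forall m\, (F(q) \land B(m)))
All bound variables are already distinct, so no renaming is needed.
Pull the quantifiers to the front (each side's bound variable is not free in the other side):
  \exists i\, \exists k\, \forall p\, \forall q\, \forall m\, (\neg B(k) \lor \neg G(i,i) \lor F(p) \lor F(q) \land B(m))
The quantifier \forall k sits under an odd number of negations (counting the antecedent side of each →), so it flips to \exists k.

existential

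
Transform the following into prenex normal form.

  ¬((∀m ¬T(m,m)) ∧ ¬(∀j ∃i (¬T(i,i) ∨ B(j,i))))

∃m ∀j ∃i (T(m,m) ∨ ¬T(i,i) ∨ B(j,i))

Move each ¬ inward, flipping quantifiers it crosses:
  (∃m T(m,m)) ∨ (∀j ∃i (¬T(i,i) ∨ B(j,i)))
All bound variables are already distinct, so no renaming is needed.
Finally move all quantifiers to the prefix:
  ∃m ∀j ∃i (T(m,m) ∨ ¬T(i,i) ∨ B(j,i))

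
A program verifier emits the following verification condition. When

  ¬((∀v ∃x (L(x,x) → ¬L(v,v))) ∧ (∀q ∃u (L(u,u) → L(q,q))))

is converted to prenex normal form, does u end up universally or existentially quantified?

Eliminate → and ↔ using ¬ and ∨.
  ¬((∀v ∃x (¬L(x,x) ∨ ¬L(v,v))) ∧ (∀q ∃u (¬L(u,u) ∨ L(q,q))))
Push ¬ through the quantifiers and connectives to reach negation normal form:
  (∃v ∀x (L(x,x) ∧ L(v,v))) ∨ (∃q ∀u (L(u,u) ∧ ¬L(q,q)))
All bound variables are already distinct, so no renaming is needed.
Pull the quantifiers to the front (each side's bound variable is not free in the other side):
  ∃v ∀x ∃q ∀u (L(x,x) ∧ L(v,v) ∨ L(u,u) ∧ ¬L(q,q))
The quantifier ∃u sits under an odd number of negations (counting the antecedent side of each →), so it flips to ∀u.

universal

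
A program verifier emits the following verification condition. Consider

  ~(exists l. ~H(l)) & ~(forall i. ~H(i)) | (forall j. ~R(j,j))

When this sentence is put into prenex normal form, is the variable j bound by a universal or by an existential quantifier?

Move each ¬ inward, flipping quantifiers it crosses:
  (forall l. H(l)) & (exists i. H(i)) | (forall j. ~R(j,j))
All bound variables are already distinct, so no renaming is needed.
Extract every quantifier outward, since the variables are now distinct and don't occur free across branches:
  forall l. exists i. forall j. (H(l) & H(i) | ~R(j,j))
The quantifier forall j sits under an even number of negations, so it remains universal.

universal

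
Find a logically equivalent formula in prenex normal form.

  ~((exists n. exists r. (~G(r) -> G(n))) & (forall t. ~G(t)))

forall n. forall r. exists t. (~G(r) & ~G(n) | G(t))

Eliminate → and ↔ using ¬ and ∨.
  ~((exists n. exists r. (~~G(r) | G(n))) & (forall t. ~G(t)))
Move each ¬ inward, flipping quantifiers it crosses:
  (forall n. forall r. (~G(r) & ~G(n))) | (exists t. G(t))
All bound variables are already distinct, so no renaming is needed.
Extract every quantifier outward, since the variables are now distinct and don't occur free across branches:
  forall n. forall r. exists t. (~G(r) & ~G(n) | G(t))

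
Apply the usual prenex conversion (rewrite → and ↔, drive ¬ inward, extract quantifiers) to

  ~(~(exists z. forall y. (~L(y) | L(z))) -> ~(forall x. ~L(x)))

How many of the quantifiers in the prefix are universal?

Rewrite implications/biconditionals: A → B as ¬A ∨ B.
  ~(~~(exists z. forall y. (~L(y) | L(z))) | ~(forall x. ~L(x)))
Drive negations inward (¬∀x A ≡ ∃x ¬A, ¬∃x A ≡ ∀x ¬A, De Morgan for ∧/∨):
  (forall z. exists y. (L(y) & ~L(z))) & (forall x. ~L(x))
All bound variables are already distinct, so no renaming is needed.
Extract every quantifier outward, since the variables are now distinct and don't occur free across branches:
  forall z. exists y. forall x. (L(y) & ~L(z) & ~L(x))
The prefix is forall z exists y forall x: 2 universal, 1 existential.

2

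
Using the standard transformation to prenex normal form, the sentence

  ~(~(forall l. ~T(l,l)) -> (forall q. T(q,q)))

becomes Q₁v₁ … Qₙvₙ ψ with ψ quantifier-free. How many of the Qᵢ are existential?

2

Eliminate → and ↔ using ¬ and ∨.
  ~(~~(forall l. ~T(l,l)) | (forall q. T(q,q)))
Push ¬ through the quantifiers and connectives to reach negation normal form:
  (exists l. T(l,l)) & (exists q. ~T(q,q))
Extract every quantifier outward, since the variables are now distinct and don't occur free across branches:
  exists l. exists q. (T(l,l) & ~T(q,q))
The prefix is exists l exists q: 0 universal, 2 existential.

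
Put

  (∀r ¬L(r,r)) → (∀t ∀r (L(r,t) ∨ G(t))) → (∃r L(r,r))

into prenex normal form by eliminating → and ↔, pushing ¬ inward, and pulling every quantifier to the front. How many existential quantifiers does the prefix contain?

Eliminate → and ↔ using ¬ and ∨.
  ¬(∀r ¬L(r,r)) ∨ ¬(∀t ∀r (L(r,t) ∨ G(t))) ∨ (∃r L(r,r))
Move each ¬ inward, flipping quantifiers it crosses:
  (∃r L(r,r)) ∨ (∃t ∃r (¬L(r,t) ∧ ¬G(t))) ∨ (∃r L(r,r))
Standardize variables apart so no two quantifiers bind the same name: r↦b, r↦x.
  (∃r L(r,r)) ∨ (∃t ∃b (¬L(b,t) ∧ ¬G(t))) ∨ (∃x L(x,x))
Extract every quantifier outward, since the variables are now distinct and don't occur free across branches:
  ∃r ∃t ∃b ∃x (L(r,r) ∨ ¬L(b,t) ∧ ¬G(t) ∨ L(x,x))
The prefix is ∃r ∃t ∃b ∃x: 0 universal, 4 existential.

4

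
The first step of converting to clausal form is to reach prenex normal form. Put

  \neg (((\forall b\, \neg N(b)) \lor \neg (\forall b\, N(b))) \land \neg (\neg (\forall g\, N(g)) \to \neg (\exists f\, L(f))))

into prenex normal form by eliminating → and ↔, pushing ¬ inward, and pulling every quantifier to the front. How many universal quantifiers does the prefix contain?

3

Rewrite implications/biconditionals: A → B as ¬A ∨ B.
  \neg (((\forall b\, \neg N(b)) \lor \neg (\forall b\, N(b))) \land \neg (\neg \neg (\forall g\, N(g)) \lor \neg (\exists f\, L(f))))
Push ¬ through the quantifiers and connectives to reach negation normal form:
  (\exists b\, N(b)) \land (\forall b\, N(b)) \lor (\forall g\, N(g)) \lor (\forall f\, \neg L(f))
Give each quantifier a distinct variable: b↦v1.
  (\exists b\, N(b)) \land (\forall v1\, N(v1)) \lor (\forall g\, N(g)) \lor (\forall f\, \neg L(f))
Pull the quantifiers to the front (each side's bound variable is not free in the other side):
  \exists b\, \forall v1\, \forall g\, \forall f\, (N(b) \land N(v1) \lor N(g) \lor \neg L(f))
The prefix is \exists b \forall v1 \forall g \forall f: 3 universal, 1 existential.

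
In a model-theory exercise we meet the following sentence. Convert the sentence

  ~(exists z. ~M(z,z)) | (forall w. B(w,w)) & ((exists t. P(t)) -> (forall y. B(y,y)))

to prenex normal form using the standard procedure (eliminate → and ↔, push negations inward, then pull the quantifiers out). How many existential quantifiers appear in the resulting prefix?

0

Eliminate → and ↔ using ¬ and ∨.
  ~(exists z. ~M(z,z)) | (forall w. B(w,w)) & (~(exists t. P(t)) | (forall y. B(y,y)))
Move each ¬ inward, flipping quantifiers it crosses:
  (forall z. M(z,z)) | (forall w. B(w,w)) & ((forall t. ~P(t)) | (forall y. B(y,y)))
All bound variables are already distinct, so no renaming is needed.
Finally move all quantifiers to the prefix:
  forall z. forall w. forall t. forall y. (M(z,z) | B(w,w) & (~P(t) | B(y,y)))
The prefix is forall z forall w forall t forall y: 4 universal, 0 existential.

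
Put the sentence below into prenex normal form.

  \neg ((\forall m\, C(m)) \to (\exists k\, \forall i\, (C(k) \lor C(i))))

\forall m\, \forall k\, \exists i\, (C(m) \land \neg C(k) \land \neg C(i))

Eliminate → and ↔ using ¬ and ∨.
  \neg (\neg (\forall m\, C(m)) \lor (\exists k\, \forall i\, (C(k) \lor C(i))))
Drive negations inward (¬∀x A ≡ ∃x ¬A, ¬∃x A ≡ ∀x ¬A, De Morgan for ∧/∨):
  (\forall m\, C(m)) \land (\forall k\, \exists i\, (\neg C(k) \land \neg C(i)))
All bound variables are already distinct, so no renaming is needed.
Finally move all quantifiers to the prefix:
  \forall m\, \forall k\, \exists i\, (C(m) \land \neg C(k) \land \neg C(i))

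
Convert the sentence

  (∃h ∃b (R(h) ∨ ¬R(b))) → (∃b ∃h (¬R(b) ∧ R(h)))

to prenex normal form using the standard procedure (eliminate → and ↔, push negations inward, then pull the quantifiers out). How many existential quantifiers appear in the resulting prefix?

Rewrite implications/biconditionals: A → B as ¬A ∨ B.
  ¬(∃h ∃b (R(h) ∨ ¬R(b))) ∨ (∃b ∃h (¬R(b) ∧ R(h)))
Drive negations inward (¬∀x A ≡ ∃x ¬A, ¬∃x A ≡ ∀x ¬A, De Morgan for ∧/∨):
  (∀h ∀b (¬R(h) ∧ R(b))) ∨ (∃b ∃h (¬R(b) ∧ R(h)))
Standardize variables apart so no two quantifiers bind the same name: b↦v1, h↦s.
  (∀h ∀b (¬R(h) ∧ R(b))) ∨ (∃v1 ∃s (¬R(v1) ∧ R(s)))
Extract every quantifier outward, since the variables are now distinct and don't occur free across branches:
  ∀h ∀b ∃v1 ∃s (¬R(h) ∧ R(b) ∨ ¬R(v1) ∧ R(s))
The prefix is ∀h ∀b ∃v1 ∃s: 2 universal, 2 existential.

2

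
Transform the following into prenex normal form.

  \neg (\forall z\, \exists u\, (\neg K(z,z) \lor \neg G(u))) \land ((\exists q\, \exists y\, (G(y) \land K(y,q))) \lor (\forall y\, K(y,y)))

Push ¬ through the quantifiers and connectives to reach negation normal form:
  (\exists z\, \forall u\, (K(z,z) \land G(u))) \land ((\exists q\, \exists y\, (G(y) \land K(y,q))) \lor (\forall y\, K(y,y)))
Give each quantifier a distinct variable: y↦w.
  (\exists z\, \forall u\, (K(z,z) \land G(u))) \land ((\exists q\, \exists y\, (G(y) \land K(y,q))) \lor (\forall w\, K(w,w)))
Extract every quantifier outward, since the variables are now distinct and don't occur free across branches:
  \exists z\, \forall u\, \exists q\, \exists y\, \forall w\, (K(z,z) \land G(u) \land (G(y) \land K(y,q) \lor K(w,w)))

\exists z\, \forall u\, \exists q\, \exists y\, \forall w\, (K(z,z) \land G(u) \land (G(y) \land K(y,q) \lor K(w,w)))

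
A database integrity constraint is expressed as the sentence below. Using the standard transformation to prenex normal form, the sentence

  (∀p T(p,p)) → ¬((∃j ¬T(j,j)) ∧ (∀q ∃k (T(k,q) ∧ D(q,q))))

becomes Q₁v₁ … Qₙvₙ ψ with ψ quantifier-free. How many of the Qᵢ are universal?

2

Eliminate → and ↔ using ¬ and ∨.
  ¬(∀p T(p,p)) ∨ ¬((∃j ¬T(j,j)) ∧ (∀q ∃k (T(k,q) ∧ D(q,q))))
Drive negations inward (¬∀x A ≡ ∃x ¬A, ¬∃x A ≡ ∀x ¬A, De Morgan for ∧/∨):
  (∃p ¬T(p,p)) ∨ (∀j T(j,j)) ∨ (∃q ∀k (¬T(k,q) ∨ ¬D(q,q)))
All bound variables are already distinct, so no renaming is needed.
Extract every quantifier outward, since the variables are now distinct and don't occur free across branches:
  ∃p ∀j ∃q ∀k (¬T(p,p) ∨ T(j,j) ∨ ¬T(k,q) ∨ ¬D(q,q))
The prefix is ∃p ∀j ∃q ∀k: 2 universal, 2 existential.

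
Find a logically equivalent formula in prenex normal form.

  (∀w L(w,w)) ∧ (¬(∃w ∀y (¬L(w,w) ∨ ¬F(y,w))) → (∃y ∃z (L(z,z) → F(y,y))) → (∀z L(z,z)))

Eliminate → and ↔ using ¬ and ∨.
  (∀w L(w,w)) ∧ (¬¬(∃w ∀y (¬L(w,w) ∨ ¬F(y,w))) ∨ ¬(∃y ∃z (¬L(z,z) ∨ F(y,y))) ∨ (∀z L(z,z)))
Move each ¬ inward, flipping quantifiers it crosses:
  (∀w L(w,w)) ∧ ((∃w ∀y (¬L(w,w) ∨ ¬F(y,w))) ∨ (∀y ∀z (L(z,z) ∧ ¬F(y,y))) ∨ (∀z L(z,z)))
Rename bound variables to avoid capture: w↦x1, y↦z1, z↦b.
  (∀w L(w,w)) ∧ ((∃x1 ∀y (¬L(x1,x1) ∨ ¬F(y,x1))) ∨ (∀z1 ∀z (L(z,z) ∧ ¬F(z1,z1))) ∨ (∀b L(b,b)))
Extract every quantifier outward, since the variables are now distinct and don't occur free across branches:
  ∀w ∃x1 ∀y ∀z1 ∀z ∀b (L(w,w) ∧ (¬L(x1,x1) ∨ ¬F(y,x1) ∨ L(z,z) ∧ ¬F(z1,z1) ∨ L(b,b)))

∀w ∃x1 ∀y ∀z1 ∀z ∀b (L(w,w) ∧ (¬L(x1,x1) ∨ ¬F(y,x1) ∨ L(z,z) ∧ ¬F(z1,z1) ∨ L(b,b)))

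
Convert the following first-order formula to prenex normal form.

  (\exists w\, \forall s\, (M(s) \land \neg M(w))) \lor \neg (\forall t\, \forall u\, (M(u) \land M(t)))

Move each ¬ inward, flipping quantifiers it crosses:
  (\exists w\, \forall s\, (M(s) \land \neg M(w))) \lor (\exists t\, \exists u\, (\neg M(u) \lor \neg M(t)))
All bound variables are already distinct, so no renaming is needed.
Finally move all quantifiers to the prefix:
  \exists w\, \forall s\, \exists t\, \exists u\, (M(s) \land \neg M(w) \lor \neg M(u) \lor \neg M(t))

\exists w\, \forall s\, \exists t\, \exists u\, (M(s) \land \neg M(w) \lor \neg M(u) \lor \neg M(t))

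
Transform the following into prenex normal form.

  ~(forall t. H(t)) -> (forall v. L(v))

Eliminate → and ↔ using ¬ and ∨.
  ~~(forall t. H(t)) | (forall v. L(v))
Drive negations inward (¬∀x A ≡ ∃x ¬A, ¬∃x A ≡ ∀x ¬A, De Morgan for ∧/∨):
  (forall t. H(t)) | (forall v. L(v))
Extract every quantifier outward, since the variables are now distinct and don't occur free across branches:
  forall t. forall v. (H(t) | L(v))

forall t. forall v. (H(t) | L(v))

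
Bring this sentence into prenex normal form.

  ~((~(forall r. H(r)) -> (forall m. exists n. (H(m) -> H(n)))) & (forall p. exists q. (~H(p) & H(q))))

exists r. exists m. forall n. exists p. forall q. (~H(r) & H(m) & ~H(n) | H(p) | ~H(q))

First replace A → B with ¬A ∨ B.
  ~((~~(forall r. H(r)) | (forall m. exists n. (~H(m) | H(n)))) & (forall p. exists q. (~H(p) & H(q))))
Move each ¬ inward, flipping quantifiers it crosses:
  (exists r. ~H(r)) & (exists m. forall n. (H(m) & ~H(n))) | (exists p. forall q. (H(p) | ~H(q)))
Finally move all quantifiers to the prefix:
  exists r. exists m. forall n. exists p. forall q. (~H(r) & H(m) & ~H(n) | H(p) | ~H(q))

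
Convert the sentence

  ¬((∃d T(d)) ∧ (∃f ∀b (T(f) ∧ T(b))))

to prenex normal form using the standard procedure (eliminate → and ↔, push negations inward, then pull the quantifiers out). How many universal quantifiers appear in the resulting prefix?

2

Move each ¬ inward, flipping quantifiers it crosses:
  (∀d ¬T(d)) ∨ (∀f ∃b (¬T(f) ∨ ¬T(b)))
All bound variables are already distinct, so no renaming is needed.
Pull the quantifiers to the front (each side's bound variable is not free in the other side):
  ∀d ∀f ∃b (¬T(d) ∨ ¬T(f) ∨ ¬T(b))
The prefix is ∀d ∀f ∃b: 2 universal, 1 existential.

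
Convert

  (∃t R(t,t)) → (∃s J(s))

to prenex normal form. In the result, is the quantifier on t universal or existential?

First replace A → B with ¬A ∨ B.
  ¬(∃t R(t,t)) ∨ (∃s J(s))
Move each ¬ inward, flipping quantifiers it crosses:
  (∀t ¬R(t,t)) ∨ (∃s J(s))
All bound variables are already distinct, so no renaming is needed.
Extract every quantifier outward, since the variables are now distinct and don't occur free across branches:
  ∀t ∃s (¬R(t,t) ∨ J(s))
The quantifier ∃t sits under an odd number of negations (counting the antecedent side of each →), so it flips to ∀t.

universal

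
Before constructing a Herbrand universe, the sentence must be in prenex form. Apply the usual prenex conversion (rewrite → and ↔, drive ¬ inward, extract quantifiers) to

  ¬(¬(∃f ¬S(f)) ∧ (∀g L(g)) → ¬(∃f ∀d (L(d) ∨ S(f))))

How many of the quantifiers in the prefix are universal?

First replace A → B with ¬A ∨ B.
  ¬(¬(¬(∃f ¬S(f)) ∧ (∀g L(g))) ∨ ¬(∃f ∀d (L(d) ∨ S(f))))
Drive negations inward (¬∀x A ≡ ∃x ¬A, ¬∃x A ≡ ∀x ¬A, De Morgan for ∧/∨):
  (∀f S(f)) ∧ (∀g L(g)) ∧ (∃f ∀d (L(d) ∨ S(f)))
Rename bound variables to avoid capture: f↦x1.
  (∀f S(f)) ∧ (∀g L(g)) ∧ (∃x1 ∀d (L(d) ∨ S(x1)))
Extract every quantifier outward, since the variables are now distinct and don't occur free across branches:
  ∀f ∀g ∃x1 ∀d (S(f) ∧ L(g) ∧ (L(d) ∨ S(x1)))
The prefix is ∀f ∀g ∃x1 ∀d: 3 universal, 1 existential.

3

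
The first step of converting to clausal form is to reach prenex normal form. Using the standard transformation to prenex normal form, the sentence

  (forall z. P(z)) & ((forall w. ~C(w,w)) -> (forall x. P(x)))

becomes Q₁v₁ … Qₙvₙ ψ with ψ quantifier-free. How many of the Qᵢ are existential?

First replace A → B with ¬A ∨ B.
  (forall z. P(z)) & (~(forall w. ~C(w,w)) | (forall x. P(x)))
Drive negations inward (¬∀x A ≡ ∃x ¬A, ¬∃x A ≡ ∀x ¬A, De Morgan for ∧/∨):
  (forall z. P(z)) & ((exists w. C(w,w)) | (forall x. P(x)))
Extract every quantifier outward, since the variables are now distinct and don't occur free across branches:
  forall z. exists w. forall x. (P(z) & (C(w,w) | P(x)))
The prefix is forall z exists w forall x: 2 universal, 1 existential.

1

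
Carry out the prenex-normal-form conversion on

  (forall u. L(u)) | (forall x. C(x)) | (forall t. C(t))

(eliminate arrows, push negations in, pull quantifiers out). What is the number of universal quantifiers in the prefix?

3

All bound variables are already distinct, so no renaming is needed.
Pull the quantifiers to the front (each side's bound variable is not free in the other side):
  forall u. forall x. forall t. (L(u) | C(x) | C(t))
The prefix is forall u forall x forall t: 3 universal, 0 existential.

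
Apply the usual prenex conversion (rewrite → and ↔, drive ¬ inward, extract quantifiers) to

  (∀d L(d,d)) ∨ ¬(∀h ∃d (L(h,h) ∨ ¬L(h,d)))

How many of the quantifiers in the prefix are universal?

Drive negations inward (¬∀x A ≡ ∃x ¬A, ¬∃x A ≡ ∀x ¬A, De Morgan for ∧/∨):
  (∀d L(d,d)) ∨ (∃h ∀d (¬L(h,h) ∧ L(h,d)))
Rename bound variables to avoid capture: d↦q.
  (∀d L(d,d)) ∨ (∃h ∀q (¬L(h,h) ∧ L(h,q)))
Finally move all quantifiers to the prefix:
  ∀d ∃h ∀q (L(d,d) ∨ ¬L(h,h) ∧ L(h,q))
The prefix is ∀d ∃h ∀q: 2 universal, 1 existential.

2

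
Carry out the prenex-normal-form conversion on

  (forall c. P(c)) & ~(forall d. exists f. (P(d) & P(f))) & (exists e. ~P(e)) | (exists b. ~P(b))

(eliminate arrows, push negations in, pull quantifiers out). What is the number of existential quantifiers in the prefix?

3

Push ¬ through the quantifiers and connectives to reach negation normal form:
  (forall c. P(c)) & (exists d. forall f. (~P(d) | ~P(f))) & (exists e. ~P(e)) | (exists b. ~P(b))
Finally move all quantifiers to the prefix:
  forall c. exists d. forall f. exists e. exists b. (P(c) & (~P(d) | ~P(f)) & ~P(e) | ~P(b))
The prefix is forall c exists d forall f exists e exists b: 2 universal, 3 existential.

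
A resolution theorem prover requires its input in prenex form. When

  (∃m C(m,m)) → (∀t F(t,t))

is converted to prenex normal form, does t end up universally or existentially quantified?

universal

Rewrite implications/biconditionals: A → B as ¬A ∨ B.
  ¬(∃m C(m,m)) ∨ (∀t F(t,t))
Move each ¬ inward, flipping quantifiers it crosses:
  (∀m ¬C(m,m)) ∨ (∀t F(t,t))
All bound variables are already distinct, so no renaming is needed.
Pull the quantifiers to the front (each side's bound variable is not free in the other side):
  ∀m ∀t (¬C(m,m) ∨ F(t,t))
The quantifier ∀t sits under an even number of negations (counting the antecedent side of each →), so it remains universal.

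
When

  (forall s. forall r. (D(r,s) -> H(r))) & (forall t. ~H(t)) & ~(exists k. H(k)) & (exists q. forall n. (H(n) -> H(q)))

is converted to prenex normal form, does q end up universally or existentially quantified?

existential

Rewrite implications/biconditionals: A → B as ¬A ∨ B.
  (forall s. forall r. (~D(r,s) | H(r))) & (forall t. ~H(t)) & ~(exists k. H(k)) & (exists q. forall n. (~H(n) | H(q)))
Move each ¬ inward, flipping quantifiers it crosses:
  (forall s. forall r. (~D(r,s) | H(r))) & (forall t. ~H(t)) & (forall k. ~H(k)) & (exists q. forall n. (~H(n) | H(q)))
All bound variables are already distinct, so no renaming is needed.
Extract every quantifier outward, since the variables are now distinct and don't occur free across branches:
  forall s. forall r. forall t. forall k. exists q. forall n. ((~D(r,s) | H(r)) & ~H(t) & ~H(k) & (~H(n) | H(q)))
The quantifier exists q sits under an even number of negations (counting the antecedent side of each →), so it remains existential.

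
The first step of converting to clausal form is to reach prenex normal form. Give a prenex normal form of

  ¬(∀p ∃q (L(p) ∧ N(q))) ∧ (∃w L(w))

∃p ∀q ∃w ((¬L(p) ∨ ¬N(q)) ∧ L(w))

Move each ¬ inward, flipping quantifiers it crosses:
  (∃p ∀q (¬L(p) ∨ ¬N(q))) ∧ (∃w L(w))
All bound variables are already distinct, so no renaming is needed.
Extract every quantifier outward, since the variables are now distinct and don't occur free across branches:
  ∃p ∀q ∃w ((¬L(p) ∨ ¬N(q)) ∧ L(w))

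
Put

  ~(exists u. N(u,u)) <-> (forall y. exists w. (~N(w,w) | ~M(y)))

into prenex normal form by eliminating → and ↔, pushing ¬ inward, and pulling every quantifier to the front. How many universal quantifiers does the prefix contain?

3

Eliminate → and ↔ using ¬ and ∨; A ↔ B as (¬A ∨ B) ∧ (¬B ∨ A).
  (~~(exists u. N(u,u)) | (forall y. exists w. (~N(w,w) | ~M(y)))) & (~(forall y. exists w. (~N(w,w) | ~M(y))) | ~(exists u. N(u,u)))
Push ¬ through the quantifiers and connectives to reach negation normal form:
  ((exists u. N(u,u)) | (forall y. exists w. (~N(w,w) | ~M(y)))) & ((exists y. forall w. (N(w,w) & M(y))) | (forall u. ~N(u,u)))
Rename bound variables to avoid capture: y↦t, w↦y1, u↦x.
  ((exists u. N(u,u)) | (forall y. exists w. (~N(w,w) | ~M(y)))) & ((exists t. forall y1. (N(y1,y1) & M(t))) | (forall x. ~N(x,x)))
Pull the quantifiers to the front (each side's bound variable is not free in the other side):
  exists u. forall y. exists w. exists t. forall y1. forall x. ((N(u,u) | ~N(w,w) | ~M(y)) & (N(y1,y1) & M(t) | ~N(x,x)))
The prefix is exists u forall y exists w exists t forall y1 forall x: 3 universal, 3 existential.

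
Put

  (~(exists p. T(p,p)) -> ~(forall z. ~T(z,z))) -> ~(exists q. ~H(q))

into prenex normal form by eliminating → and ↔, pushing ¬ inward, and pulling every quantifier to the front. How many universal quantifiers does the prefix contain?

3

First replace A → B with ¬A ∨ B.
  ~(~~(exists p. T(p,p)) | ~(forall z. ~T(z,z))) | ~(exists q. ~H(q))
Move each ¬ inward, flipping quantifiers it crosses:
  (forall p. ~T(p,p)) & (forall z. ~T(z,z)) | (forall q. H(q))
All bound variables are already distinct, so no renaming is needed.
Extract every quantifier outward, since the variables are now distinct and don't occur free across branches:
  forall p. forall z. forall q. (~T(p,p) & ~T(z,z) | H(q))
The prefix is forall p forall z forall q: 3 universal, 0 existential.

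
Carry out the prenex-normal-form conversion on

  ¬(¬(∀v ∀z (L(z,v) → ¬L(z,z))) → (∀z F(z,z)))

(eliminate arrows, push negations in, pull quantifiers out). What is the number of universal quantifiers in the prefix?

Rewrite implications/biconditionals: A → B as ¬A ∨ B.
  ¬(¬¬(∀v ∀z (¬L(z,v) ∨ ¬L(z,z))) ∨ (∀z F(z,z)))
Drive negations inward (¬∀x A ≡ ∃x ¬A, ¬∃x A ≡ ∀x ¬A, De Morgan for ∧/∨):
  (∃v ∃z (L(z,v) ∧ L(z,z))) ∧ (∃z ¬F(z,z))
Rename bound variables to avoid capture: z↦c.
  (∃v ∃z (L(z,v) ∧ L(z,z))) ∧ (∃c ¬F(c,c))
Extract every quantifier outward, since the variables are now distinct and don't occur free across branches:
  ∃v ∃z ∃c (L(z,v) ∧ L(z,z) ∧ ¬F(c,c))
The prefix is ∃v ∃z ∃c: 0 universal, 3 existential.

0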